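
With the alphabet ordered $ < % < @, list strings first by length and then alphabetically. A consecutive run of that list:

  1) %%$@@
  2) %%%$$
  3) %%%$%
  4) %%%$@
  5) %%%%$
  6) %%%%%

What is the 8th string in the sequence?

Stepping forward 2 times from %%%%%: %%%%% → %%%%@, then the target.

%%%@$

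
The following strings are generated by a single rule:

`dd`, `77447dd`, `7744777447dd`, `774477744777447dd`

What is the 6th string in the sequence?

The strings grow by a fixed prefix 77447 each time.
From 774477744777447dd, 2 further steps: 774477744777447dd → 77447774477744777447dd → (answer).

7744777447774477744777447dd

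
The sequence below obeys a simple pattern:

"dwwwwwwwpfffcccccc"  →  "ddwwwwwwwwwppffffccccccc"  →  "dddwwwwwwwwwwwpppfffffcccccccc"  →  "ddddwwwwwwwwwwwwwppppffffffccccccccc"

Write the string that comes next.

Term n consists of n-2 d's, followed by 2n+1 w's, followed by n-2 p's, followed by n f's, followed by n+3 c's, where the shown terms are n = 3, 4, 5, 6.
For the next term, n = 7, so the run lengths are 5, 15, 5, 7, 10.

dddddwwwwwwwwwwwwwwwpppppfffffffcccccccccc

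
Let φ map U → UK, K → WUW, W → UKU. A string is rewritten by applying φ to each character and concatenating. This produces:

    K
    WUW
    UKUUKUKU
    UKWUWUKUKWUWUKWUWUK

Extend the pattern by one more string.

Replace each of the 19 characters of UKWUWUKUKWUWUKWUWUK in place — UK WUW UKU UK UKU UK WUW UK WUW UKU UK UKU UK WUW UKU UK UKU UK WUW — and concatenate.

UKWUWUKUUKUKUUKWUWUKWUWUKUUKUKUUKWUWUKUUKUKUUKWUW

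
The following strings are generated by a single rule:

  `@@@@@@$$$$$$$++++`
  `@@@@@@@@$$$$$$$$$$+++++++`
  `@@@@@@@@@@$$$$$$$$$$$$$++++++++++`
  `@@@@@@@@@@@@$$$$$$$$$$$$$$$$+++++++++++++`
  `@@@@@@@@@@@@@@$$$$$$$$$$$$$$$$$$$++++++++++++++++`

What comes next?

@@@@@@@@@@@@@@@@$$$$$$$$$$$$$$$$$$$$$$+++++++++++++++++++

Reading off run lengths: @ runs 6, 8, 10, 12, 14; $ runs 7, 10, 13, 16, 19; + runs 4, 7, 10, 13, 16 — each is linear in n, where the shown terms are n = 2, 3, 4, 5, 6.
At n = 7 the blocks have lengths 16, 22, 19.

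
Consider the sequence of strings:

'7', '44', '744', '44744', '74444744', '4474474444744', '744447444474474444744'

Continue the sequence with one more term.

4474474444744744447444474474444744

Each term (from the third on) is the two preceding terms concatenated in order: term 3 = 7·44 = 744.
The next term joins 4474474444744 and 744447444474474444744.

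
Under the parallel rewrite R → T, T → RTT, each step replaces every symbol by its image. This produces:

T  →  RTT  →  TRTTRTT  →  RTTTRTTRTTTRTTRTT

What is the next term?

Rewriting the 17 symbols of RTTTRTTRTTTRTTRTT one by one yields T RTT RTT RTT T RTT RTT T RTT RTT RTT T RTT RTT T RTT RTT; concatenated:

TRTTRTTRTTTRTTRTTTRTTRTTRTTTRTTRTTTRTTRTT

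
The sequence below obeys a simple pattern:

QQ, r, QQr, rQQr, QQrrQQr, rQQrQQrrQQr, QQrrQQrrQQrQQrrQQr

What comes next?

rQQrQQrrQQrQQrrQQrrQQrQQrrQQr

From term 3 onward, concatenate the second-to-last term with the last: QQ·r = QQr, r·QQr = rQQr, …
Continuing: rQQrQQrrQQr · QQrrQQrrQQrQQrrQQr gives term 8.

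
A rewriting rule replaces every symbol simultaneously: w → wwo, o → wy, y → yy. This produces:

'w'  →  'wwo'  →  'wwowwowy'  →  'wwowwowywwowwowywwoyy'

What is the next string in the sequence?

φ(wwowwowywwowwowywwoyy) expands symbol-by-symbol to wwo wwo wy wwo wwo wy wwo yy wwo wwo wy wwo wwo wy wwo yy wwo wwo wy yy yy; joining the 21 pieces gives the next term.

wwowwowywwowwowywwoyywwowwowywwowwowywwoyywwowwowyyyyy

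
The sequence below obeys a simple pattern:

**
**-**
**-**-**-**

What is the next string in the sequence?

Every step duplicates the string with '-' between the halves.
One more doubling of **-**-**-** gives the answer.

**-**-**-**-**-**-**-**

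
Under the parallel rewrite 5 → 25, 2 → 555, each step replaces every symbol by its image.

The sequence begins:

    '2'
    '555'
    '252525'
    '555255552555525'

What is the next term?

252525555252525255552525252555525

φ(555255552555525) expands symbol-by-symbol to 25 25 25 555 25 25 25 25 555 25 25 25 25 555 25; joining the 15 pieces gives the next term.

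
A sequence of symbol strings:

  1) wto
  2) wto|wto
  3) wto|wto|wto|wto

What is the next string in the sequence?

Each string is two copies of the previous one joined by '|'.
Doubling wto|wto|wto|wto with '|' between the halves:

wto|wto|wto|wto|wto|wto|wto|wto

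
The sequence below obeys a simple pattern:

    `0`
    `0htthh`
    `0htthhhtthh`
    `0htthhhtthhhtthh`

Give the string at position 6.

The strings grow by a fixed suffix htthh each time.
From 0htthhhtthhhtthh, 2 further steps: 0htthhhtthhhtthh → 0htthhhtthhhtthhhtthh → (answer).

0htthhhtthhhtthhhtthhhtthh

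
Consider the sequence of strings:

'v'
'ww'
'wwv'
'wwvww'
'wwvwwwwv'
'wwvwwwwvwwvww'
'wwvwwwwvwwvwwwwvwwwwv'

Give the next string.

wwvwwwwvwwvwwwwvwwwwvwwvwwwwvwwvww

Each term (from the third on) is the previous term followed by the one before it: term 3 = ww·v = wwv.
The next term joins wwvwwwwvwwvwwwwvwwwwv and wwvwwwwvwwvww.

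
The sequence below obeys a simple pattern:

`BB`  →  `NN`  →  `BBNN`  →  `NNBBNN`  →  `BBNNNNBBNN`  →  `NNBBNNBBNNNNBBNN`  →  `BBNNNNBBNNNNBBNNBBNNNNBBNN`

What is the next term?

NNBBNNBBNNNNBBNNBBNNNNBBNNNNBBNNBBNNNNBBNN

This is a Fibonacci-style word recurrence s(k) = s(k−2)·s(k−1): e.g. BB·NN = BBNN.
So term 8 is NNBBNNBBNNNNBBNN·BBNNNNBBNNNNBBNNBBNNNNBBNN.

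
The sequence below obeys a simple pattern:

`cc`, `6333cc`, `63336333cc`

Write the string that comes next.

633363336333cc

Every step adds 6333 at the front: s(k+1) = 6333·s(k).
One more step from 63336333cc gives the answer.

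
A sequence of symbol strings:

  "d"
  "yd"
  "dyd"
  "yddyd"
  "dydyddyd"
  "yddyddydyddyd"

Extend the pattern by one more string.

dydyddydyddyddydyddyd

Each term (from the third on) is the two preceding terms concatenated in order: term 3 = d·yd = dyd.
So term 7 is dydyddyd·yddyddydyddyd.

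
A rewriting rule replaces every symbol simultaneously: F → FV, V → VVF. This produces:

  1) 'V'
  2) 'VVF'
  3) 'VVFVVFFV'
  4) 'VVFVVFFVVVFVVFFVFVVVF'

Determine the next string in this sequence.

VVFVVFFVVVFVVFFVFVVVFVVFVVFFVVVFVVFFVFVVVFFVVVFVVFVVFFV

Replace each of the 21 characters of VVFVVFFVVVFVVFFVFVVVF in place — VVF VVF FV VVF VVF FV FV VVF VVF VVF FV VVF VVF FV FV VVF FV VVF VVF VVF FV — and concatenate.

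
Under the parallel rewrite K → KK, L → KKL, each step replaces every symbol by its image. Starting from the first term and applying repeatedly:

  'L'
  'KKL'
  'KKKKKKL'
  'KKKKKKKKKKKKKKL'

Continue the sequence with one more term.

Rewriting the 15 symbols of KKKKKKKKKKKKKKL one by one yields KK KK KK KK KK KK KK KK KK KK KK KK KK KK KKL; concatenated:

KKKKKKKKKKKKKKKKKKKKKKKKKKKKKKL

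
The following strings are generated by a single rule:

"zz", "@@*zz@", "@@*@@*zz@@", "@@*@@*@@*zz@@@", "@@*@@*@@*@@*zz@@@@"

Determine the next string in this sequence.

Each term wraps the previous one in @@* on the left and @ on the right.
Applying this once more to @@*@@*@@*@@*zz@@@@:

@@*@@*@@*@@*@@*zz@@@@@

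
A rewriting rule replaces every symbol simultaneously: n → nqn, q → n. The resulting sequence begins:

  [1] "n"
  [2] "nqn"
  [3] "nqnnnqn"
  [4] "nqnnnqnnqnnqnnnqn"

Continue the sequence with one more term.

Rewriting the 17 symbols of nqnnnqnnqnnqnnnqn one by one yields nqn n nqn nqn nqn n nqn nqn n nqn nqn n nqn nqn nqn n nqn; concatenated:

nqnnnqnnqnnqnnnqnnqnnnqnnqnnnqnnqnnqnnnqn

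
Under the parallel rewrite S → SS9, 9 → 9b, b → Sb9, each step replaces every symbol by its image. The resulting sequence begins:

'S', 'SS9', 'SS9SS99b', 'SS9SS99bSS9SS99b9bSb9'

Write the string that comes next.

SS9SS99bSS9SS99b9bSb9SS9SS99bSS9SS99b9bSb99bSb9SS9Sb99b

Applying the rule to each of the 21 symbols of SS9SS99bSS9SS99b9bSb9 gives the pieces SS9 SS9 9b SS9 SS9 9b 9b Sb9 SS9 SS9 9b SS9 SS9 9b 9b Sb9 9b Sb9 SS9 Sb9 9b, which concatenate to the answer.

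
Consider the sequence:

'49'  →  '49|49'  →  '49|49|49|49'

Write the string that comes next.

49|49|49|49|49|49|49|49

Each string is two copies of the previous one joined by '|'.
One more doubling of 49|49|49|49 gives the answer.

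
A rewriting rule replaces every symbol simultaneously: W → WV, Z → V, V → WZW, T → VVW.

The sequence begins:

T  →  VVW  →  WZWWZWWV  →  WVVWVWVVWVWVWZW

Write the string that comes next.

Rewriting the 15 symbols of WVVWVWVVWVWVWZW one by one yields WV WZW WZW WV WZW WV WZW WZW WV WZW WV WZW WV V WV; concatenated:

WVWZWWZWWVWZWWVWZWWZWWVWZWWVWZWWVVWV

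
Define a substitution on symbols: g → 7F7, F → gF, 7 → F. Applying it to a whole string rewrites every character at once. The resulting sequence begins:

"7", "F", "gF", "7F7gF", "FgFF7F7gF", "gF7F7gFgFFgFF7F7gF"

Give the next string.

Replace each of the 18 characters of gF7F7gFgFFgFF7F7gF in place — 7F7 gF F gF F 7F7 gF 7F7 gF gF 7F7 gF gF F gF F 7F7 gF — and concatenate.

7F7gFFgFF7F7gF7F7gFgF7F7gFgFFgFF7F7gF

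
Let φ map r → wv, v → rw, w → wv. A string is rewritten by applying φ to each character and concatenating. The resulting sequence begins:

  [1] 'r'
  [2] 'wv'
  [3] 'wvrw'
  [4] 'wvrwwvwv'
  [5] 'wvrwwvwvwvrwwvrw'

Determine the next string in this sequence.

φ(wvrwwvwvwvrwwvrw) expands symbol-by-symbol to wv rw wv wv wv rw wv rw wv rw wv wv wv rw wv wv; joining the 16 pieces gives the next term.

wvrwwvwvwvrwwvrwwvrwwvwvwvrwwvwv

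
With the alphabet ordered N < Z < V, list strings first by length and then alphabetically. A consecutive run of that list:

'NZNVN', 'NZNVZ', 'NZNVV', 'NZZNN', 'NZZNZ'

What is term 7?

NZZZN

Continuing the enumeration 2 steps past NZZNZ: NZZNZ → NZZNV → (answer).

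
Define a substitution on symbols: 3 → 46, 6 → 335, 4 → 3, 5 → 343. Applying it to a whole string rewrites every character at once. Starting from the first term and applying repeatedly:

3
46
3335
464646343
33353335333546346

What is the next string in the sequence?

4646463434646463434646463433335463335

Replace each of the 17 characters of 33353335333546346 in place — 46 46 46 343 46 46 46 343 46 46 46 343 3 335 46 3 335 — and concatenate.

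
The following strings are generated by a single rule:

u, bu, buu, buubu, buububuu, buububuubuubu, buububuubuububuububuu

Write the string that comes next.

buububuubuububuububuubuububuubuubu

Each term (from the third on) is the previous term followed by the one before it: term 3 = bu·u = buu.
Continuing: buububuubuububuububuu · buububuubuubu gives term 8.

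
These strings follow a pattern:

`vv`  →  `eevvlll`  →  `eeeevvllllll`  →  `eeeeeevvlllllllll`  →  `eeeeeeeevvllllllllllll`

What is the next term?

s(k+1) = ee·s(k)·lll, so each term gains ee as a prefix and lll as a suffix.
So the next term is ee·eeeeeeeevvllllllllllll·lll.

eeeeeeeeeevvlllllllllllllll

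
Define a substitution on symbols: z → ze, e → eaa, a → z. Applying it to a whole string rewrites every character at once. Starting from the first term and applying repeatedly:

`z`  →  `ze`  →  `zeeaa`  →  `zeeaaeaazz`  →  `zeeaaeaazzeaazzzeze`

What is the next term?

Rewriting the 19 symbols of zeeaaeaazzeaazzzeze one by one yields ze eaa eaa z z eaa z z ze ze eaa z z ze ze ze eaa ze eaa; concatenated:

zeeaaeaazzeaazzzezeeaazzzezezeeaazeeaa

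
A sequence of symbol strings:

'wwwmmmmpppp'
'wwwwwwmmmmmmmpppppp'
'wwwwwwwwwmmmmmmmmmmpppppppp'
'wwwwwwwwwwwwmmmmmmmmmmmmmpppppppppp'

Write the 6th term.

wwwwwwwwwwwwwwwwwwmmmmmmmmmmmmmmmmmmmpppppppppppppp

Reading off run lengths: w runs 3, 6, 9, 12; m runs 4, 7, 10, 13; p runs 4, 6, 8, 10 — each is linear in n (n = 1, 2, …).
Setting n = 6 gives 18, 19, 14 characters in each block.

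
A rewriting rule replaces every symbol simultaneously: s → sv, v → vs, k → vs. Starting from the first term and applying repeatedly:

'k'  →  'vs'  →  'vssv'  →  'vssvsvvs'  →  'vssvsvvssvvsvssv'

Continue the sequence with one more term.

Replace each of the 16 characters of vssvsvvssvvsvssv in place — vs sv sv vs sv vs vs sv sv vs vs sv vs sv sv vs — and concatenate.

vssvsvvssvvsvssvsvvsvssvvssvsvvs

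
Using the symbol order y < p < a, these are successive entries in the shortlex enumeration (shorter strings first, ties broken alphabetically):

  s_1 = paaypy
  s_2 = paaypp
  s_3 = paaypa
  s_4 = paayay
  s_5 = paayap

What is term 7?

Advancing 2 positions from paayap through paayap → paayaa reaches term 7.

paapyy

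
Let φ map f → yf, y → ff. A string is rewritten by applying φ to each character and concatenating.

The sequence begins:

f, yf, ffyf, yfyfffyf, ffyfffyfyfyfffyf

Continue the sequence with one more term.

Replace each of the 16 characters of ffyfffyfyfyfffyf in place — yf yf ff yf yf yf ff yf ff yf ff yf yf yf ff yf — and concatenate.

yfyfffyfyfyfffyfffyfffyfyfyfffyf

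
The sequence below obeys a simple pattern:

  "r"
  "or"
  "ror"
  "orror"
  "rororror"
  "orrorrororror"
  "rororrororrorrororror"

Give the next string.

orrorrororrorrororrororrorrororror

From term 3 onward, concatenate the second-to-last term with the last: r·or = ror, or·ror = orror, …
So term 8 is orrorrororror·rororrororrorrororror.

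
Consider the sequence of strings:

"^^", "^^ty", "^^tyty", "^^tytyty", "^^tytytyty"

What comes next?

^^tytytytyty

The strings grow by a fixed suffix ty each time.
One more step from ^^tytytyty gives the answer.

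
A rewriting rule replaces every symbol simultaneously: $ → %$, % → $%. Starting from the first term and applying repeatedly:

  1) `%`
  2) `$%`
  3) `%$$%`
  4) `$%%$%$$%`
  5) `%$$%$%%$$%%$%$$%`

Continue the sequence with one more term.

$%%$%$$%%$$%$%%$%$$%$%%$$%%$%$$%

Replace each of the 16 characters of %$$%$%%$$%%$%$$% in place — $% %$ %$ $% %$ $% $% %$ %$ $% $% %$ $% %$ %$ $% — and concatenate.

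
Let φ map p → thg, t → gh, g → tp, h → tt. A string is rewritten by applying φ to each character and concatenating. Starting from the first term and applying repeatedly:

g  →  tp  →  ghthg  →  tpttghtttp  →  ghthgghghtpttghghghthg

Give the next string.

Rewriting the 22 symbols of ghthgghghtpttghghghthg one by one yields tp tt gh tt tp tp tt tp tt gh thg gh gh tp tt tp tt tp tt gh tt tp; concatenated:

tpttghtttptptttpttghthgghghtptttptttpttghtttp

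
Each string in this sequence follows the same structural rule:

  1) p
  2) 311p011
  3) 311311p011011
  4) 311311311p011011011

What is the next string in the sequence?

Every step adds 311 to the front and 011 to the end of the previous string.
So the next term is 311·311311311p011011011·011.

311311311311p011011011011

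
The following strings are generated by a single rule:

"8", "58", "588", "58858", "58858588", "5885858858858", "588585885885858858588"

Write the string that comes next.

5885858858858588585885885858858858

This is a Fibonacci-style word recurrence s(k) = s(k−1)·s(k−2): e.g. 58·8 = 588.
The next term joins 588585885885858858588 and 5885858858858.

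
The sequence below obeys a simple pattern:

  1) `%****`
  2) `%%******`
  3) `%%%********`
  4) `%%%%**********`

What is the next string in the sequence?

Reading off run lengths: % runs 1, 2, 3, 4; * runs 4, 6, 8, 10 — each is linear in n, where the shown terms are n = 2, 3, 4, 5.
For the next term, n = 6, so the run lengths are 5, 12.

%%%%%************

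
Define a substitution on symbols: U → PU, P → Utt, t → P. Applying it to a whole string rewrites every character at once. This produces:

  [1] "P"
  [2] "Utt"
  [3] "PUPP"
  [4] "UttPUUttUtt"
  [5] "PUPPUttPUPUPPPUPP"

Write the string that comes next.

Rewriting the 17 symbols of PUPPUttPUPUPPPUPP one by one yields Utt PU Utt Utt PU P P Utt PU Utt PU Utt Utt Utt PU Utt Utt; concatenated:

UttPUUttUttPUPPUttPUUttPUUttUttUttPUUttUtt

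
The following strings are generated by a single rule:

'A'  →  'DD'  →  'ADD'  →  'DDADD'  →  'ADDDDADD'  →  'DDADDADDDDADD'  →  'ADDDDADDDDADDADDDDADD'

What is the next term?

Each term (from the third on) is the two preceding terms concatenated in order: term 3 = A·DD = ADD.
So term 8 is DDADDADDDDADD·ADDDDADDDDADDADDDDADD.

DDADDADDDDADDADDDDADDDDADDADDDDADD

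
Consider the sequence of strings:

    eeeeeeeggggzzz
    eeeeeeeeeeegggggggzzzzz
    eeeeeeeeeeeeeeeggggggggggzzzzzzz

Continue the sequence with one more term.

Reading off run lengths: e runs 7, 11, 15; g runs 4, 7, 10; z runs 3, 5, 7 — each is linear in n (n = 1, 2, …).
At n = 4 the blocks have lengths 19, 13, 9.

eeeeeeeeeeeeeeeeeeegggggggggggggzzzzzzzzz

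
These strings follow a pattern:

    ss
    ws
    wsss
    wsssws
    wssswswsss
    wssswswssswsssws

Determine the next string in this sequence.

wssswswssswssswswssswswsss

Each term (from the third on) is the previous term followed by the one before it: term 3 = ws·ss = wsss.
The next term joins wssswswssswsssws and wssswswsss.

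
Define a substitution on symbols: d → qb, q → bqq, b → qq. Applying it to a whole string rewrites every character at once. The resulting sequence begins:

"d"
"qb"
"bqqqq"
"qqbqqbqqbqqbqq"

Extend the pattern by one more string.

Applying the rule to each of the 14 symbols of qqbqqbqqbqqbqq gives the pieces bqq bqq qq bqq bqq qq bqq bqq qq bqq bqq qq bqq bqq, which concatenate to the answer.

bqqbqqqqbqqbqqqqbqqbqqqqbqqbqqqqbqqbqq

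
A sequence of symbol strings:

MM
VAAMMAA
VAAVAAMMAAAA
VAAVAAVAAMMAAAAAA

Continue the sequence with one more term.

VAAVAAVAAVAAMMAAAAAAAA

Every step adds VAA to the front and AA to the end of the previous string.
One more step from VAAVAAVAAMMAAAAAA gives the answer.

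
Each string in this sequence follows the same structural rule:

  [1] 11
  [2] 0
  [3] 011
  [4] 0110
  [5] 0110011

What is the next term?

01100110110

This is a Fibonacci-style word recurrence s(k) = s(k−1)·s(k−2): e.g. 0·11 = 011.
So term 6 is 0110011·0110.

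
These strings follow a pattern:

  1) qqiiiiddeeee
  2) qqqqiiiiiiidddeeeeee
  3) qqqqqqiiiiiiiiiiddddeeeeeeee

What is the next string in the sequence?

qqqqqqqqiiiiiiiiiiiiidddddeeeeeeeeee

Reading off run lengths: q runs 2, 4, 6; i runs 4, 7, 10; d runs 2, 3, 4; e runs 4, 6, 8 — each is linear in n, where the shown terms are n = 2, 3, 4.
Setting n = 5 gives 8, 13, 5, 10 characters in each block.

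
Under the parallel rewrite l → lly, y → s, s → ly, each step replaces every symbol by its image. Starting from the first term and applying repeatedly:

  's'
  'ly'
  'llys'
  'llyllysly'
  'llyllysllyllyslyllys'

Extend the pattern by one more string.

Rewriting the 20 symbols of llyllysllyllyslyllys one by one yields lly lly s lly lly s ly lly lly s lly lly s ly lly s lly lly s ly; concatenated:

llyllysllyllyslyllyllysllyllyslyllysllyllysly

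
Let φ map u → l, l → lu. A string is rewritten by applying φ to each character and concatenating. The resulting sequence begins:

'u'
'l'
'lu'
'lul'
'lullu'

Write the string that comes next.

lullulul

Apply φ to lullu symbol by symbol: l→lu, u→l, l→lu, l→lu, u→l; joined: lu l lu lu l.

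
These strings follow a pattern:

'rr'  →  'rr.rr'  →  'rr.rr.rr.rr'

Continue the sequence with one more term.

Each string is two copies of the previous one joined by '.'.
Doubling rr.rr.rr.rr with '.' between the halves:

rr.rr.rr.rr.rr.rr.rr.rr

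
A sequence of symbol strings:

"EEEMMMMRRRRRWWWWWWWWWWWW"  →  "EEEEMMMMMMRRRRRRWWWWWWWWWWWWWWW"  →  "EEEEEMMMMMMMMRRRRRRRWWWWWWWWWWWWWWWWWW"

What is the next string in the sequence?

Term n consists of n E's, followed by 2n-2 M's, followed by n+2 R's, followed by 3n+3 W's, where the shown terms are n = 3, 4, 5.
Setting n = 6 gives 6, 10, 8, 21 characters in each block.

EEEEEEMMMMMMMMMMRRRRRRRRWWWWWWWWWWWWWWWWWWWWW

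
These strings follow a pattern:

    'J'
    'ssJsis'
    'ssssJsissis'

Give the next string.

Every step adds ss to the front and sis to the end of the previous string.
Applying this once more to ssssJsissis:

ssssssJsississis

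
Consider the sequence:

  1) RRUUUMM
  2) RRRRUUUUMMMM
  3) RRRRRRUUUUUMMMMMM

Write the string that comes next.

Term n consists of 2n R's, followed by n+2 U's, followed by 2n M's (n = 1, 2, …).
Setting n = 4 gives 8, 6, 8 characters in each block.

RRRRRRRRUUUUUUMMMMMMMM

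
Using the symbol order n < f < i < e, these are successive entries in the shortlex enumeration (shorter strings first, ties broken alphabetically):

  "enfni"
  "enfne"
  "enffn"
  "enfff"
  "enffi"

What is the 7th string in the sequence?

enfin

Advancing 2 positions from enffi through enffi → enffe reaches term 7.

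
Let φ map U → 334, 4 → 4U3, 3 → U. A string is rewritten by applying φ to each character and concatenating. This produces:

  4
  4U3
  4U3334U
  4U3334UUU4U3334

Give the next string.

4U3334UUU4U33343343344U3334UUU4U3

Applying the rule to each of the 15 symbols of 4U3334UUU4U3334 gives the pieces 4U3 334 U U U 4U3 334 334 334 4U3 334 U U U 4U3, which concatenate to the answer.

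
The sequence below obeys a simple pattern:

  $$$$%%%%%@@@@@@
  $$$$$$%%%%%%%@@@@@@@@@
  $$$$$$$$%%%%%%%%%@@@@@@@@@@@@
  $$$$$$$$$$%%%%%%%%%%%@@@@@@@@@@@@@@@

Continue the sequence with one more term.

The n-th term is 2n $'s then 2n+1 %'s then 3n @'s, where the shown terms are n = 2, 3, 4, 5.
Setting n = 6 gives 12, 13, 18 characters in each block.

$$$$$$$$$$$$%%%%%%%%%%%%%@@@@@@@@@@@@@@@@@@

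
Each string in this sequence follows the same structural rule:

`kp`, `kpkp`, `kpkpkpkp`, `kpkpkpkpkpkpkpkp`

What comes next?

kpkpkpkpkpkpkpkpkpkpkpkpkpkpkpkp

Every step duplicates the string.
So the next term is two copies of kpkpkpkpkpkpkpkp.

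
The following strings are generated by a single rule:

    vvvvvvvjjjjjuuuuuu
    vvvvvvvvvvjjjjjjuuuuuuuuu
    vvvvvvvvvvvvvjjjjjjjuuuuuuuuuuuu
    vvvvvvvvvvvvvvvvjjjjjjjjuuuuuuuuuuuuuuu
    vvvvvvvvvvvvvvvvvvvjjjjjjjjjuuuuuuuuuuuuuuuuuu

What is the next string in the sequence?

The n-th term is 3n+1 v's then n+3 j's then 3n u's, where the shown terms are n = 2, 3, 4, 5, 6.
Setting n = 7 gives 22, 10, 21 characters in each block.

vvvvvvvvvvvvvvvvvvvvvvjjjjjjjjjjuuuuuuuuuuuuuuuuuuuuu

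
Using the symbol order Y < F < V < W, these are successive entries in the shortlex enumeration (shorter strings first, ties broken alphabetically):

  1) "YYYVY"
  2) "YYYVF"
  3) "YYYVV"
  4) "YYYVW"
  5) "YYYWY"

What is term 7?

Advancing 2 positions from YYYWY through YYYWY → YYYWF reaches term 7.

YYYWV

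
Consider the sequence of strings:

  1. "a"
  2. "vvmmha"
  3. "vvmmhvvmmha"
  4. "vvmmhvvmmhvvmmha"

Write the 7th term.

vvmmhvvmmhvvmmhvvmmhvvmmhvvmmha

The strings grow by a fixed prefix vvmmh each time.
From vvmmhvvmmhvvmmha, 3 further steps: vvmmhvvmmhvvmmha → vvmmhvvmmhvvmmhvvmmha → vvmmhvvmmhvvmmhvvmmhvvmmha → (answer).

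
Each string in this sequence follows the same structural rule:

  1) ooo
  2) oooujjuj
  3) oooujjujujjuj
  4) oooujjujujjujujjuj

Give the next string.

oooujjujujjujujjujujjuj

The strings grow by a fixed suffix ujjuj each time.
So the next term is oooujjujujjujujjuj·ujjuj.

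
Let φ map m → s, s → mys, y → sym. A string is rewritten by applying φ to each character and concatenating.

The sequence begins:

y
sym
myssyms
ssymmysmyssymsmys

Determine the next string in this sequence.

mysmyssymsssymmysssymmysmyssymsmysssymmys

Applying the rule to each of the 17 symbols of ssymmysmyssymsmys gives the pieces mys mys sym s s sym mys s sym mys mys sym s mys s sym mys, which concatenate to the answer.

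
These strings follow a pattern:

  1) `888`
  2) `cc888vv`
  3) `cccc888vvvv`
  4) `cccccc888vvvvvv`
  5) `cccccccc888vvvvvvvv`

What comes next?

s(k+1) = cc·s(k)·vv, so each term gains cc as a prefix and vv as a suffix.
One more step from cccccccc888vvvvvvvv gives the answer.

cccccccccc888vvvvvvvvvv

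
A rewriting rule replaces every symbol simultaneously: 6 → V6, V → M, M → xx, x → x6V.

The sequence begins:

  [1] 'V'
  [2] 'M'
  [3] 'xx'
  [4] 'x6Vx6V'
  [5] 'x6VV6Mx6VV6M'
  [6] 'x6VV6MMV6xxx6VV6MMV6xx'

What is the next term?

x6VV6MMV6xxxxMV6x6Vx6Vx6VV6MMV6xxxxMV6x6Vx6V

Applying the rule to each of the 22 symbols of x6VV6MMV6xxx6VV6MMV6xx gives the pieces x6V V6 M M V6 xx xx M V6 x6V x6V x6V V6 M M V6 xx xx M V6 x6V x6V, which concatenate to the answer.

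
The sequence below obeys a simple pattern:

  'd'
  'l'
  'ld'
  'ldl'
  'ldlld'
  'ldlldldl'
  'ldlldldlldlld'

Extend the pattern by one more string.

ldlldldlldlldldlldldl

From term 3 onward, concatenate the last term with the second-to-last: l·d = ld, ld·l = ldl, …
Continuing: ldlldldlldlld · ldlldldl gives term 8.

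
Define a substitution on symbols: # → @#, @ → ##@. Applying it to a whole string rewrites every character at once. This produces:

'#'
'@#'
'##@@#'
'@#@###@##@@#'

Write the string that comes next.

##@@###@@#@#@###@@#@###@##@@#

Apply φ to @#@###@##@@# symbol by symbol: @→##@, #→@#, @→##@, #→@#, #→@#, #→@#, @→##@, #→@#, #→@#, @→##@, @→##@, #→@#; joined: ##@ @# ##@ @# @# @# ##@ @# @# ##@ ##@ @#.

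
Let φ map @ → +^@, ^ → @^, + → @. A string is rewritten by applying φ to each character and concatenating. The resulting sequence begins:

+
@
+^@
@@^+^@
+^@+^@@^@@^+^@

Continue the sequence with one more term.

Applying the rule to each of the 14 symbols of +^@+^@@^@@^+^@ gives the pieces @ @^ +^@ @ @^ +^@ +^@ @^ +^@ +^@ @^ @ @^ +^@, which concatenate to the answer.

@@^+^@@@^+^@+^@@^+^@+^@@^@@^+^@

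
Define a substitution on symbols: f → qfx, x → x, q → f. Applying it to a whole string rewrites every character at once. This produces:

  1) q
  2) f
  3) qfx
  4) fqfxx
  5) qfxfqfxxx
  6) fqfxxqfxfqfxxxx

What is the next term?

Applying the rule to each of the 15 symbols of fqfxxqfxfqfxxxx gives the pieces qfx f qfx x x f qfx x qfx f qfx x x x x, which concatenate to the answer.

qfxfqfxxxfqfxxqfxfqfxxxxx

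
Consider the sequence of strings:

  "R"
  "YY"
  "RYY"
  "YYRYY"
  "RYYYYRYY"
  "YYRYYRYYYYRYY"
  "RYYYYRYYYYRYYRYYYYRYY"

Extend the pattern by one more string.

From term 3 onward, concatenate the second-to-last term with the last: R·YY = RYY, YY·RYY = YYRYY, …
Continuing: YYRYYRYYYYRYY · RYYYYRYYYYRYYRYYYYRYY gives term 8.

YYRYYRYYYYRYYRYYYYRYYYYRYYRYYYYRYY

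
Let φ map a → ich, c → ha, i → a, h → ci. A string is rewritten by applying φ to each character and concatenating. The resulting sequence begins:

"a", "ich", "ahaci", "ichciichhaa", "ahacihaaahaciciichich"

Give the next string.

ichciichhaaciichichichciichhaahaaahaciahaci

φ(ahacihaaahaciciichich) expands symbol-by-symbol to ich ci ich ha a ci ich ich ich ci ich ha a ha a a ha ci a ha ci; joining the 21 pieces gives the next term.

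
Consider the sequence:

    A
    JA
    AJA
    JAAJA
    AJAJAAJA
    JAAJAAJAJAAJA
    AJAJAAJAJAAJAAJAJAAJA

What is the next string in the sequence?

From term 3 onward, concatenate the second-to-last term with the last: A·JA = AJA, JA·AJA = JAAJA, …
So term 8 is JAAJAAJAJAAJA·AJAJAAJAJAAJAAJAJAAJA.

JAAJAAJAJAAJAAJAJAAJAJAAJAAJAJAAJA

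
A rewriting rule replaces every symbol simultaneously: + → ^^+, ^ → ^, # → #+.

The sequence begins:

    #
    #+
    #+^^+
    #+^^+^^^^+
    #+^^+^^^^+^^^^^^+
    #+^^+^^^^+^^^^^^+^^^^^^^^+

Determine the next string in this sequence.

φ(#+^^+^^^^+^^^^^^+^^^^^^^^+) expands symbol-by-symbol to #+ ^^+ ^ ^ ^^+ ^ ^ ^ ^ ^^+ ^ ^ ^ ^ ^ ^ ^^+ ^ ^ ^ ^ ^ ^ ^ ^ ^^+; joining the 26 pieces gives the next term.

#+^^+^^^^+^^^^^^+^^^^^^^^+^^^^^^^^^^+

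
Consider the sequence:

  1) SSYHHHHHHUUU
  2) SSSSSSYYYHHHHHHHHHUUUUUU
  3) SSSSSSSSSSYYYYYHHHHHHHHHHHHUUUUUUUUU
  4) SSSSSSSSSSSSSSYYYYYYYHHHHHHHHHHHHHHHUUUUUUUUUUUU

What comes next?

Reading off run lengths: S runs 2, 6, 10, 14; Y runs 1, 3, 5, 7; H runs 6, 9, 12, 15; U runs 3, 6, 9, 12 — each is linear in n (n = 1, 2, …).
For the next term, n = 5, so the run lengths are 18, 9, 18, 15.

SSSSSSSSSSSSSSSSSSYYYYYYYYYHHHHHHHHHHHHHHHHHHUUUUUUUUUUUUUUU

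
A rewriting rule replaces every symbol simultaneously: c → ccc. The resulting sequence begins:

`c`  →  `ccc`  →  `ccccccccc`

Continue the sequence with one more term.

Expanding ccccccccc: c→ccc, c→ccc, c→ccc, c→ccc, c→ccc, c→ccc, c→ccc, c→ccc, c→ccc. Concatenated: ccc ccc ccc ccc ccc ccc ccc ccc ccc.

ccccccccccccccccccccccccccc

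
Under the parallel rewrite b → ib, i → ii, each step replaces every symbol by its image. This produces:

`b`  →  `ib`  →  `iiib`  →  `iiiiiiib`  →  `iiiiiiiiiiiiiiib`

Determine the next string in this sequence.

iiiiiiiiiiiiiiiiiiiiiiiiiiiiiiib

Applying the rule to each of the 16 symbols of iiiiiiiiiiiiiiib gives the pieces ii ii ii ii ii ii ii ii ii ii ii ii ii ii ii ib, which concatenate to the answer.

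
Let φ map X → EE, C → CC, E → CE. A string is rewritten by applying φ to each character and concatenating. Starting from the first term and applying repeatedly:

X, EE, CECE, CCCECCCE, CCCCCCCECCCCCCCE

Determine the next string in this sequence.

Rewriting the 16 symbols of CCCCCCCECCCCCCCE one by one yields CC CC CC CC CC CC CC CE CC CC CC CC CC CC CC CE; concatenated:

CCCCCCCCCCCCCCCECCCCCCCCCCCCCCCE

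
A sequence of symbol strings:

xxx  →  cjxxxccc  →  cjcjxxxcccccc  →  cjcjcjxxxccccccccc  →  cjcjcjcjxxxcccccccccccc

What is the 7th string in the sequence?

cjcjcjcjcjcjxxxcccccccccccccccccc

s(k+1) = cj·s(k)·ccc, so each term gains cj as a prefix and ccc as a suffix.
From cjcjcjcjxxxcccccccccccc, 2 further steps: cjcjcjcjxxxcccccccccccc → cjcjcjcjcjxxxccccccccccccccc → (answer).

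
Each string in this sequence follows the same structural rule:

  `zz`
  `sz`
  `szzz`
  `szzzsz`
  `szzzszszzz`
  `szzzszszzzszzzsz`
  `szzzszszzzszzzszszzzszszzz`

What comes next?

szzzszszzzszzzszszzzszszzzszzzszszzzszzzsz

Each term (from the third on) is the previous term followed by the one before it: term 3 = sz·zz = szzz.
The next term joins szzzszszzzszzzszszzzszszzz and szzzszszzzszzzsz.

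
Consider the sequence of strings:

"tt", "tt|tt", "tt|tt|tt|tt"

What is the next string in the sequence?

Each string is two copies of the previous one joined by '|'.
Doubling tt|tt|tt|tt with '|' between the halves:

tt|tt|tt|tt|tt|tt|tt|tt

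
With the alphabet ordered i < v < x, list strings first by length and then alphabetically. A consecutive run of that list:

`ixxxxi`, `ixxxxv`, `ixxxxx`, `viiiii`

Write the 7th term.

Stepping forward 3 times from viiiii: viiiii → viiiiv → viiiix, then the target.

viiivi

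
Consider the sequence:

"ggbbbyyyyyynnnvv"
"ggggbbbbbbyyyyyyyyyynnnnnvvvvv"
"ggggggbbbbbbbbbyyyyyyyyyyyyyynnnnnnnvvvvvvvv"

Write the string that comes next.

Reading off run lengths: g runs 2, 4, 6; b runs 3, 6, 9; y runs 6, 10, 14; n runs 3, 5, 7; v runs 2, 5, 8 — each is linear in n (n = 1, 2, …).
Setting n = 4 gives 8, 12, 18, 9, 11 characters in each block.

ggggggggbbbbbbbbbbbbyyyyyyyyyyyyyyyyyynnnnnnnnnvvvvvvvvvvv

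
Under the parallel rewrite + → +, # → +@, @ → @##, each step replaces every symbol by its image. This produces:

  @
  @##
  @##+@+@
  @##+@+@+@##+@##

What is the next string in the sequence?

φ(@##+@+@+@##+@##) expands symbol-by-symbol to @## +@ +@ + @## + @## + @## +@ +@ + @## +@ +@; joining the 15 pieces gives the next term.

@##+@+@+@##+@##+@##+@+@+@##+@+@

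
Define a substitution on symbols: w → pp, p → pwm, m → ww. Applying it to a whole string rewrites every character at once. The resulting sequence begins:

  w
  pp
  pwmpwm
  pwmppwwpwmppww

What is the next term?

pwmppwwpwmpwmpppppwmppwwpwmpwmpppp

Replace each of the 14 characters of pwmppwwpwmppww in place — pwm pp ww pwm pwm pp pp pwm pp ww pwm pwm pp pp — and concatenate.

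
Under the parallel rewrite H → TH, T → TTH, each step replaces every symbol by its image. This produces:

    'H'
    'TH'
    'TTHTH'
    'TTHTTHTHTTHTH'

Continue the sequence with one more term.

Replace each of the 13 characters of TTHTTHTHTTHTH in place — TTH TTH TH TTH TTH TH TTH TH TTH TTH TH TTH TH — and concatenate.

TTHTTHTHTTHTTHTHTTHTHTTHTTHTHTTHTH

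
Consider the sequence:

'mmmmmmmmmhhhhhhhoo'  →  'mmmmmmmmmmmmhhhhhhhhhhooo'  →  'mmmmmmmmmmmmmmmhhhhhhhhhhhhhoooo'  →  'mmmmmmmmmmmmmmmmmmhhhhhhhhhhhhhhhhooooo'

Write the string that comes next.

mmmmmmmmmmmmmmmmmmmmmhhhhhhhhhhhhhhhhhhhoooooo

Term n consists of 3n+3 m's, followed by 3n+1 h's, followed by n o's, where the shown terms are n = 2, 3, 4, 5.
Setting n = 6 gives 21, 19, 6 characters in each block.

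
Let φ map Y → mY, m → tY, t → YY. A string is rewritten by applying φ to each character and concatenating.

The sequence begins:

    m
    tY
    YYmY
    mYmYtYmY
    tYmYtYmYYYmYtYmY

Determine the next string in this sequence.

Rewriting the 16 symbols of tYmYtYmYYYmYtYmY one by one yields YY mY tY mY YY mY tY mY mY mY tY mY YY mY tY mY; concatenated:

YYmYtYmYYYmYtYmYmYmYtYmYYYmYtYmY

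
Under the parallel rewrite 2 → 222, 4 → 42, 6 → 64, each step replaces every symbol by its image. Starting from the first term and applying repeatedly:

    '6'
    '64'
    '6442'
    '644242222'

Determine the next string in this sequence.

Apply φ to 644242222 symbol by symbol: 6→64, 4→42, 4→42, 2→222, 4→42, 2→222, 2→222, 2→222, 2→222; joined: 64 42 42 222 42 222 222 222 222.

64424222242222222222222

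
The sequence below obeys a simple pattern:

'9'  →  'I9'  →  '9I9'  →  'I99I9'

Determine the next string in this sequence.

This is a Fibonacci-style word recurrence s(k) = s(k−2)·s(k−1): e.g. 9·I9 = 9I9.
So term 5 is 9I9·I99I9.

9I9I99I9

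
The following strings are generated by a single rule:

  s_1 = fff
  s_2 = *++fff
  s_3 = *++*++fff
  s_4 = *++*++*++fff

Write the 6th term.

The strings grow by a fixed prefix *++ each time.
From *++*++*++fff, 2 further steps: *++*++*++fff → *++*++*++*++fff → (answer).

*++*++*++*++*++fff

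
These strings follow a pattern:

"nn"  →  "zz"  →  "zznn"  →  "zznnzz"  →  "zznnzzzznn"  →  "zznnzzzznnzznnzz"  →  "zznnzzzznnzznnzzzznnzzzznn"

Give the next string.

Each term (from the third on) is the previous term followed by the one before it: term 3 = zz·nn = zznn.
The next term joins zznnzzzznnzznnzzzznnzzzznn and zznnzzzznnzznnzz.

zznnzzzznnzznnzzzznnzzzznnzznnzzzznnzznnzz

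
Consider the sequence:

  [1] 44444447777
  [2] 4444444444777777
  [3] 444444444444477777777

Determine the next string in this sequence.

44444444444444447777777777

Term n consists of 3n+1 4's, followed by 2n 7's, where the shown terms are n = 2, 3, 4.
Setting n = 5 gives 16, 10 characters in each block.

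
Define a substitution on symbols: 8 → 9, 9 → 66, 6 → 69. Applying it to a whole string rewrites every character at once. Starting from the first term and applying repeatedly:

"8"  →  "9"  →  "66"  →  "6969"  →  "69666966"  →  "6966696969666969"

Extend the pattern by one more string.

69666969696669666966696969666966

Replace each of the 16 characters of 6966696969666969 in place — 69 66 69 69 69 66 69 66 69 66 69 69 69 66 69 66 — and concatenate.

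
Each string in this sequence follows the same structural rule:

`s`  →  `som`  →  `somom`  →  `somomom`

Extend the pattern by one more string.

somomomom

The strings grow by a fixed suffix om each time.
So the next term is somomom·om.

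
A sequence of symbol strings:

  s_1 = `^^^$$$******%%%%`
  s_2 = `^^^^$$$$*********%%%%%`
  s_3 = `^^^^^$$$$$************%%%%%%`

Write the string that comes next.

Term n consists of n+1 ^'s, followed by n+1 $'s, followed by 3n *'s, followed by n+2 %'s, where the shown terms are n = 2, 3, 4.
Setting n = 5 gives 6, 6, 15, 7 characters in each block.

^^^^^^$$$$$$***************%%%%%%%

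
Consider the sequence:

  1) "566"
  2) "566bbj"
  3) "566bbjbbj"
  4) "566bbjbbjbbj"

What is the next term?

566bbjbbjbbjbbj

Every step adds bbj to the end: s(k+1) = s(k)·bbj.
So the next term is 566bbjbbjbbj·bbj.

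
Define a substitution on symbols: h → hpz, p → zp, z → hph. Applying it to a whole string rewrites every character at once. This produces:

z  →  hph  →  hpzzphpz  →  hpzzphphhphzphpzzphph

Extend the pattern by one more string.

Replace each of the 21 characters of hpzzphphhphzphpzzphph in place — hpz zp hph hph zp hpz zp hpz hpz zp hpz hph zp hpz zp hph hph zp hpz zp hpz — and concatenate.

hpzzphphhphzphpzzphpzhpzzphpzhphzphpzzphphhphzphpzzphpz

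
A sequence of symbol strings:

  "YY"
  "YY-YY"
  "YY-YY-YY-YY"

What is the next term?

Each string is two copies of the previous one joined by '-'.
Doubling YY-YY-YY-YY with '-' between the halves:

YY-YY-YY-YY-YY-YY-YY-YY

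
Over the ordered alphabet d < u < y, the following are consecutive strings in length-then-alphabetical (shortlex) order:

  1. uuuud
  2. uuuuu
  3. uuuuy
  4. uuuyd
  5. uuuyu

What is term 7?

Stepping forward 2 times from uuuyu: uuuyu → uuuyy, then the target.

uuydd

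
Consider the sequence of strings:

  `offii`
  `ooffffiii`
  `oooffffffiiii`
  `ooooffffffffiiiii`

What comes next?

oooooffffffffffiiiiii

Reading off run lengths: o runs 1, 2, 3, 4; f runs 2, 4, 6, 8; i runs 2, 3, 4, 5 — each is linear in n (n = 1, 2, …).
Setting n = 5 gives 5, 10, 6 characters in each block.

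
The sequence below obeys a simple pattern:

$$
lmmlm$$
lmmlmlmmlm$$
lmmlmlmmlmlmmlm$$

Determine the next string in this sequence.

The strings grow by a fixed prefix lmmlm each time.
Applying this once more to lmmlmlmmlmlmmlm$$:

lmmlmlmmlmlmmlmlmmlm$$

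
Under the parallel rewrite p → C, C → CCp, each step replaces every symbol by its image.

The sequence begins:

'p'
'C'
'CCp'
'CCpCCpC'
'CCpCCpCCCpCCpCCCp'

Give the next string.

CCpCCpCCCpCCpCCCpCCpCCpCCCpCCpCCCpCCpCCpC

Applying the rule to each of the 17 symbols of CCpCCpCCCpCCpCCCp gives the pieces CCp CCp C CCp CCp C CCp CCp CCp C CCp CCp C CCp CCp CCp C, which concatenate to the answer.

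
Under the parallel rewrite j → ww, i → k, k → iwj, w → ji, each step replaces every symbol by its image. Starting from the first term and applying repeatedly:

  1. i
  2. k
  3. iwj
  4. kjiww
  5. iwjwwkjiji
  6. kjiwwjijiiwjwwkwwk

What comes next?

Rewriting the 18 symbols of kjiwwjijiiwjwwkwwk one by one yields iwj ww k ji ji ww k ww k k ji ww ji ji iwj ji ji iwj; concatenated:

iwjwwkjijiwwkwwkkjiwwjijiiwjjijiiwj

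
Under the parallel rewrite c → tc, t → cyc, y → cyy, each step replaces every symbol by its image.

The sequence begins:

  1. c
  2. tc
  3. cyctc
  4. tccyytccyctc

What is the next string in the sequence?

Expanding tccyytccyctc: t→cyc, c→tc, c→tc, y→cyy, y→cyy, t→cyc, c→tc, c→tc, y→cyy, c→tc, t→cyc, c→tc. Concatenated: cyc tc tc cyy cyy cyc tc tc cyy tc cyc tc.

cyctctccyycyycyctctccyytccyctc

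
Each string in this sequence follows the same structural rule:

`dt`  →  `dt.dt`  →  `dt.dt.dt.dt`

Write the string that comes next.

dt.dt.dt.dt.dt.dt.dt.dt

s(k+1) = s(k)·.·s(k) — each term doubles the last with '.' between the halves.
One more doubling of dt.dt.dt.dt gives the answer.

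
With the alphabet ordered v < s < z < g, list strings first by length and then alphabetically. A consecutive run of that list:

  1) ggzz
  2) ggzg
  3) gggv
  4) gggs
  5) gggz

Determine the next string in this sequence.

Treat gggz as a base-4 numeral over the given alphabet and add one, carrying through any trailing g's.

gggg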